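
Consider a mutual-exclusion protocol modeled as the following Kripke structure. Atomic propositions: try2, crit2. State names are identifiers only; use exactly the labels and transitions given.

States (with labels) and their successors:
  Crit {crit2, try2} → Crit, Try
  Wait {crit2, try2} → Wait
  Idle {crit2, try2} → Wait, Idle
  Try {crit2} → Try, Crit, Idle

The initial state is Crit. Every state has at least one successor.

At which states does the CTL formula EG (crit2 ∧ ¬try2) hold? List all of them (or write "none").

{Try}

States satisfying crit2 ∧ ¬try2: {Try}.
States satisfying EG (crit2 ∧ ¬try2): {Try}.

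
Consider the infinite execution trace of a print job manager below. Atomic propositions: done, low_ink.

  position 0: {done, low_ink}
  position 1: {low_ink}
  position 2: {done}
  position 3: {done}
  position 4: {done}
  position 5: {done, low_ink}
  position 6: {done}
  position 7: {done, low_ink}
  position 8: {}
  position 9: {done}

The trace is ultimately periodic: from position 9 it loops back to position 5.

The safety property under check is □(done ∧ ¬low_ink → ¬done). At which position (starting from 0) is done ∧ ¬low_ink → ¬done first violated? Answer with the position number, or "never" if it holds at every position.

2

Check done ∧ ¬low_ink → ¬done at each position in order: 0 ✓, 1 ✓.
At position 2 the labels are {done}, so done ∧ ¬low_ink → ¬done is false there. This is the first violation.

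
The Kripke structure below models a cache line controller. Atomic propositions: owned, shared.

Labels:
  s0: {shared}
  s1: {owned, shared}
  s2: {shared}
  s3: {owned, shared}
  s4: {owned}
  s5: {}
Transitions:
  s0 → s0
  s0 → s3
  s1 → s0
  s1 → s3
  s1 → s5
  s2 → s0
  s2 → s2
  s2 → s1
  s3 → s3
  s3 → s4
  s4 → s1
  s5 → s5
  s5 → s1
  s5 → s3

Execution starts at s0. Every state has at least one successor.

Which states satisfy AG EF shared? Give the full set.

{s0, s1, s2, s3, s4, s5}

States satisfying EF shared: {s0, s1, s2, s3, s4, s5}.
States satisfying AG EF shared: {s0, s1, s2, s3, s4, s5}.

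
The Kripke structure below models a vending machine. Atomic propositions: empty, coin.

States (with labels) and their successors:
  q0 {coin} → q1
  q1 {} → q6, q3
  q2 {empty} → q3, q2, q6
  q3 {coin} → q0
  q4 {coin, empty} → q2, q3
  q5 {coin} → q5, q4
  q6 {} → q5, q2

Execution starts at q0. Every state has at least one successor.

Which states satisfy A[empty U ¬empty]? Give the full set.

{q0, q1, q3, q5, q6}

States satisfying empty: {q2, q4}.
States satisfying ¬empty: {q0, q1, q3, q5, q6}.
States satisfying A[empty U ¬empty]: {q0, q1, q3, q5, q6}.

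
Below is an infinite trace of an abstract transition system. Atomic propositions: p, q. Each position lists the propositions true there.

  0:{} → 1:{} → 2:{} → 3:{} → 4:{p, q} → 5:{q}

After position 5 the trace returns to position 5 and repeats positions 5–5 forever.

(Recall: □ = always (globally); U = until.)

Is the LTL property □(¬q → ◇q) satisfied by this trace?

Holds

¬q → ◇q holds at every position 0..5, and those are all positions ever visited, so □(¬q → ◇q) holds.
Positions where ¬q holds: 0, 1, 2, 3.
Check ◇q at each: 0→ok, 1→ok, 2→ok, 3→ok.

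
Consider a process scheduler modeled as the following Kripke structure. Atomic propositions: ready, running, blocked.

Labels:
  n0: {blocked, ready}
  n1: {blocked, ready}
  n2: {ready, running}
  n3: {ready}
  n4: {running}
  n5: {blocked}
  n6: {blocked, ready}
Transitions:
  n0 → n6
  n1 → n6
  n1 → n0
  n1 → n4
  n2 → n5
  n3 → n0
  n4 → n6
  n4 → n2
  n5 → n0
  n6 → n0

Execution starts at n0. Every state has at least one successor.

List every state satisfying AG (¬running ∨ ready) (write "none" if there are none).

States satisfying ¬running ∨ ready: {n0, n1, n2, n3, n5, n6}.
States satisfying AG (¬running ∨ ready): {n0, n2, n3, n5, n6}.

{n0, n2, n3, n5, n6}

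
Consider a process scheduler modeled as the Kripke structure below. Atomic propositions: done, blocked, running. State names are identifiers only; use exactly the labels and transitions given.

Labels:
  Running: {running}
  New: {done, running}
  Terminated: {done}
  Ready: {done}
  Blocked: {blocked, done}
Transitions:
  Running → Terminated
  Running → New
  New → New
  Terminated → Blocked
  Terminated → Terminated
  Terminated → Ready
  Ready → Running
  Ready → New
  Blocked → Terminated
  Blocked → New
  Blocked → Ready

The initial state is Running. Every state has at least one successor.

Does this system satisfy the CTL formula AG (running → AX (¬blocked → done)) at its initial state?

States satisfying running → AX (¬blocked → done): {Running, New, Terminated, Ready, Blocked}.
States satisfying AG (running → AX (¬blocked → done)): {Running, New, Terminated, Ready, Blocked}.
Every state reachable from Running satisfies running → AX (¬blocked → done).
Running ∈ Sat(AG (running → AX (¬blocked → done))).

Holds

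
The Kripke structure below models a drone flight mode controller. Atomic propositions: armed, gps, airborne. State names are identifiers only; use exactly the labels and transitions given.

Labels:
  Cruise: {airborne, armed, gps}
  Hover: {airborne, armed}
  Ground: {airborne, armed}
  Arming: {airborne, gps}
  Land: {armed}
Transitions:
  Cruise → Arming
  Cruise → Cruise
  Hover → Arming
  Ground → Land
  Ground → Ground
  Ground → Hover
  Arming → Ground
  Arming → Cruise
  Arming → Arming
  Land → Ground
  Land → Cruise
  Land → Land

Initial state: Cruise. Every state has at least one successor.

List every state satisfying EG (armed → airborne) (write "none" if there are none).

{Cruise, Hover, Ground, Arming}

States satisfying armed → airborne: {Cruise, Hover, Ground, Arming}.
States satisfying EG (armed → airborne): {Cruise, Hover, Ground, Arming}.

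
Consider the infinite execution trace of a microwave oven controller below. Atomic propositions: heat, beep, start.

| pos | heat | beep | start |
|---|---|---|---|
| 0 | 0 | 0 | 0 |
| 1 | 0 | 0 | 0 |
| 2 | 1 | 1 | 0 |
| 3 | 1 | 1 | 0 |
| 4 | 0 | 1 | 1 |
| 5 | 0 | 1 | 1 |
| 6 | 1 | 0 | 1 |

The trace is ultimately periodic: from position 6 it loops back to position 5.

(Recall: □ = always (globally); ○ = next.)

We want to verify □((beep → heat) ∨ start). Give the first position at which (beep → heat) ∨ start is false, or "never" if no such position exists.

never

(beep → heat) ∨ start holds at every position 0..6, and those are all the positions the trace ever visits, so the invariant □((beep → heat) ∨ start) is never violated.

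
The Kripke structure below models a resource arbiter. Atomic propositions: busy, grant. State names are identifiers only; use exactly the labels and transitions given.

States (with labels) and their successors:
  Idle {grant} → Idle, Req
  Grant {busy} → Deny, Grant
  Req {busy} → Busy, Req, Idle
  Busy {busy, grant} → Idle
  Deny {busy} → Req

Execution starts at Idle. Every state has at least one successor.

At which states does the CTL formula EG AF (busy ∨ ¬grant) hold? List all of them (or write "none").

{Grant, Req, Deny}

States satisfying AF (busy ∨ ¬grant): {Grant, Req, Busy, Deny}.
States satisfying EG AF (busy ∨ ¬grant): {Grant, Req, Deny}.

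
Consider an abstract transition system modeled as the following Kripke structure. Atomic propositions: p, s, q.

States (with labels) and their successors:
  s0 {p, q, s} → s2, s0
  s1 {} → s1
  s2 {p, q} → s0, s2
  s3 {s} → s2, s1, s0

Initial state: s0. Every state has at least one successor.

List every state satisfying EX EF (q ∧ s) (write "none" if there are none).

{s0, s2, s3}

States satisfying EF (q ∧ s): {s0, s2, s3}.
States satisfying EX EF (q ∧ s): {s0, s2, s3}.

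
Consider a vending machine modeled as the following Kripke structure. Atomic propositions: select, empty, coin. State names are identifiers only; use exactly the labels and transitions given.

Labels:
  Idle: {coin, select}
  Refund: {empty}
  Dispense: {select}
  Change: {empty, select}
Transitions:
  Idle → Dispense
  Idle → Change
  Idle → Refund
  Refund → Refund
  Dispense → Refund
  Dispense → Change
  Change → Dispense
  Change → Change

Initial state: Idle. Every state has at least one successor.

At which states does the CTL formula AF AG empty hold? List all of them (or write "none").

{Refund}

States satisfying AG empty: {Refund}.
States satisfying AF AG empty: {Refund}.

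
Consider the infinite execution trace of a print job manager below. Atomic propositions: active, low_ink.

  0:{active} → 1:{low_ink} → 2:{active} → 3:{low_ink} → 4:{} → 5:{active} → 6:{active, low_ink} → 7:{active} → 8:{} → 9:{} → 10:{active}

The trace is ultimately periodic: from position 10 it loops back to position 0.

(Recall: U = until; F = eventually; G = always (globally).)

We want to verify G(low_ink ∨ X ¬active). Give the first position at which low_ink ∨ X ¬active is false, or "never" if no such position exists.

4

Check low_ink ∨ X ¬active at each position in order: 0 ✓, 1 ✓, 2 ✓, 3 ✓.
At position 4 the labels are {} and the next position 5 has {active}, so low_ink ∨ X ¬active is false there. This is the first violation.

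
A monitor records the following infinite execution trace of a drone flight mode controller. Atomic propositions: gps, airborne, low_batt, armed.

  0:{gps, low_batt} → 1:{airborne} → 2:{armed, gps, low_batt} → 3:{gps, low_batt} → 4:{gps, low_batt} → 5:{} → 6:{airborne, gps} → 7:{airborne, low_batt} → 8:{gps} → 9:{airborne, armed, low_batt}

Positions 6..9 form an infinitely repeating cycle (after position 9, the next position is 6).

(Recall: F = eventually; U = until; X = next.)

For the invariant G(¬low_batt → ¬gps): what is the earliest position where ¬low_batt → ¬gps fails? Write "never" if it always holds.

Check ¬low_batt → ¬gps at each position in order: 0 ✓, 1 ✓, 2 ✓, 3 ✓, 4 ✓, 5 ✓.
At position 6 the labels are {airborne, gps}, so ¬low_batt → ¬gps is false there. This is the first violation.

6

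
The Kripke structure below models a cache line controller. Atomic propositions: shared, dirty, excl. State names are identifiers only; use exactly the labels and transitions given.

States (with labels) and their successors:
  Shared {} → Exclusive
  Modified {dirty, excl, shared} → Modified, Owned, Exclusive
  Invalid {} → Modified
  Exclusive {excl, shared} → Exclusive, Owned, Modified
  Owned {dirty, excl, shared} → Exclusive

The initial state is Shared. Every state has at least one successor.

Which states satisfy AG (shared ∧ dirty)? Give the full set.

none

States satisfying shared ∧ dirty: {Modified, Owned}.
States satisfying AG (shared ∧ dirty): ∅.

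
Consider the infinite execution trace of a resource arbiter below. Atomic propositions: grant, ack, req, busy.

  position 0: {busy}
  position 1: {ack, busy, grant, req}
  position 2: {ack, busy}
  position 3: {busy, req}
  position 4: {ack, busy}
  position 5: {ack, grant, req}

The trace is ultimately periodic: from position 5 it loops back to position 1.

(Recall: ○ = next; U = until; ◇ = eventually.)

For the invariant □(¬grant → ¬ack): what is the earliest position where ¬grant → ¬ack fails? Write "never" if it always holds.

Check ¬grant → ¬ack at each position in order: 0 ✓, 1 ✓.
At position 2 the labels are {ack, busy}, so ¬grant → ¬ack is false there. This is the first violation.

2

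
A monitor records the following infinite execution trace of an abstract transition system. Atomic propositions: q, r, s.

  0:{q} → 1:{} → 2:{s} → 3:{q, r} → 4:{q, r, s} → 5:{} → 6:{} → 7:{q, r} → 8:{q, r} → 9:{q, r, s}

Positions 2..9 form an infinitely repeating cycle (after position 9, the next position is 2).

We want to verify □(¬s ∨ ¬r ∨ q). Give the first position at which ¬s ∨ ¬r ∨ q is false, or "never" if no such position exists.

¬s ∨ ¬r ∨ q holds at every position 0..9, and those are all the positions the trace ever visits, so the invariant □(¬s ∨ ¬r ∨ q) is never violated.

never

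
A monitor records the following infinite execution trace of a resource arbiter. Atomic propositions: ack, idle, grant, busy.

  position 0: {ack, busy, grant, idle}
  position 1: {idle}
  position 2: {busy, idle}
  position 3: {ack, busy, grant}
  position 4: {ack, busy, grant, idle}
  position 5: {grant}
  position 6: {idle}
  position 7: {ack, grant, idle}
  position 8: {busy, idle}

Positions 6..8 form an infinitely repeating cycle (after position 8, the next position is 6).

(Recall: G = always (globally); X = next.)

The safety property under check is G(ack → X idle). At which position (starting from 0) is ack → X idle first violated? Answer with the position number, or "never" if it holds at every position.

4

Check ack → X idle at each position in order: 0 ✓, 1 ✓, 2 ✓, 3 ✓.
At position 4 the labels are {ack, busy, grant, idle} and the next position 5 has {grant}, so ack → X idle is false there. This is the first violation.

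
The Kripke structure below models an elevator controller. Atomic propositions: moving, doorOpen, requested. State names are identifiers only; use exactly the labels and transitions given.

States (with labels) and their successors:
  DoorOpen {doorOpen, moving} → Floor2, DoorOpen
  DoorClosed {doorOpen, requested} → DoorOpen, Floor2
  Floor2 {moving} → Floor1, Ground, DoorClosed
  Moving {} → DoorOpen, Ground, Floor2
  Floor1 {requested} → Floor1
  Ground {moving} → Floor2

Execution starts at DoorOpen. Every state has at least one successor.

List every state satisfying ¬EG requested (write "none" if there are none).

{DoorOpen, DoorClosed, Floor2, Moving, Ground}

States satisfying requested: {DoorClosed, Floor1}.
States satisfying EG requested: {Floor1}.
States satisfying ¬EG requested: {DoorOpen, DoorClosed, Floor2, Moving, Ground}.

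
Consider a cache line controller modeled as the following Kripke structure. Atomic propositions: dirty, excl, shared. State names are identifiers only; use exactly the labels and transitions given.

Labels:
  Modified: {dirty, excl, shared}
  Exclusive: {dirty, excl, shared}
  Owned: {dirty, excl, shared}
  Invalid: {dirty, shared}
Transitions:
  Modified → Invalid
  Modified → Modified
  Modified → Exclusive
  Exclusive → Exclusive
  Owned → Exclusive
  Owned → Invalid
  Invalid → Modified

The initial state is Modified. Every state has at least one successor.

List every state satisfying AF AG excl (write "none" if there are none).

{Exclusive}

States satisfying AG excl: {Exclusive}.
States satisfying AF AG excl: {Exclusive}.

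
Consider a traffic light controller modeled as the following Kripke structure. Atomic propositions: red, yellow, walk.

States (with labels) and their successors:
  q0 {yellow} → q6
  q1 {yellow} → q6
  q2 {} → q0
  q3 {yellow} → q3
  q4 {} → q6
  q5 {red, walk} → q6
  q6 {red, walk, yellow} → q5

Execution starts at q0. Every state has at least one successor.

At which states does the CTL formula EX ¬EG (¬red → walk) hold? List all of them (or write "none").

States satisfying ¬EG (¬red → walk): {q0, q1, q2, q3, q4}.
States satisfying EX ¬EG (¬red → walk): {q2, q3}.

{q2, q3}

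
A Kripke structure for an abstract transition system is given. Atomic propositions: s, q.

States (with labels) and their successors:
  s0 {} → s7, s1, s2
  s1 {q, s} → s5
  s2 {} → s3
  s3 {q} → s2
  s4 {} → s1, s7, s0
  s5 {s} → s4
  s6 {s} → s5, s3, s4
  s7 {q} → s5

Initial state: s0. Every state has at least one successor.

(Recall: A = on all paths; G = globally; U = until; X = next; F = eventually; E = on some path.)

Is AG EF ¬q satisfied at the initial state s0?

States satisfying EF ¬q: {s0, s1, s2, s3, s4, s5, s6, s7}.
States satisfying AG EF ¬q: {s0, s1, s2, s3, s4, s5, s6, s7}.
Every state reachable from s0 satisfies EF ¬q.
s0 ∈ Sat(AG EF ¬q).

Satisfied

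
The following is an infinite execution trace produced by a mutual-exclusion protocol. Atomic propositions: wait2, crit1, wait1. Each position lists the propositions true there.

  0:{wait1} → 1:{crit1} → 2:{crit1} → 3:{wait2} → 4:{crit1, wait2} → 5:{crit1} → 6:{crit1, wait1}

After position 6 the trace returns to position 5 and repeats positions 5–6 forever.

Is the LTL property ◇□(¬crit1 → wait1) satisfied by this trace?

Holds

□(¬crit1 → wait1) holds at position 4, which is reachable from 0, so ◇□(¬crit1 → wait1) holds.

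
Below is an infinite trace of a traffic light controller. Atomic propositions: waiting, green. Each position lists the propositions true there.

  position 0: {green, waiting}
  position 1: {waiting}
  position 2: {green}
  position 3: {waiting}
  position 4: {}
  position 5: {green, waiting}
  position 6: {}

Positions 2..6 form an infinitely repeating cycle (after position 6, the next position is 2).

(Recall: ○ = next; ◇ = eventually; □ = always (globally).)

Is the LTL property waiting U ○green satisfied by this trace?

Walking from position 0: ○green first holds at position 1, and waiting holds at every earlier position along the way, so waiting U ○green holds.

Satisfied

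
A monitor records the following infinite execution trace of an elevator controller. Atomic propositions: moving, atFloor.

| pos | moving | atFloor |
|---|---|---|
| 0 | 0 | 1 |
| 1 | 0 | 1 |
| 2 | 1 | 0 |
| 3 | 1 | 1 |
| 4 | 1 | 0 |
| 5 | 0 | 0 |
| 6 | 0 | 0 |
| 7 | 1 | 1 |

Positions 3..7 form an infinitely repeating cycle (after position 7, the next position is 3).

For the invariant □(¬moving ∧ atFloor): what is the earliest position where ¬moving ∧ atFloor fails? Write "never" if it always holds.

2

Check ¬moving ∧ atFloor at each position in order: 0 ✓, 1 ✓.
At position 2 the labels are {moving}, so ¬moving ∧ atFloor is false there. This is the first violation.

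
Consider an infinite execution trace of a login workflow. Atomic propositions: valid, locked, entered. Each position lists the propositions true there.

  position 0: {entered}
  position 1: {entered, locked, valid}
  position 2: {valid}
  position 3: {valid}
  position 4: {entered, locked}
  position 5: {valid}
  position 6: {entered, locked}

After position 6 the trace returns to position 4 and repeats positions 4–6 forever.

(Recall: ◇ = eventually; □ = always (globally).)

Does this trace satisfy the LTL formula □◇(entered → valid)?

◇(entered → valid) holds at every position 0..6, and those are all positions ever visited, so □◇(entered → valid) holds.

Yes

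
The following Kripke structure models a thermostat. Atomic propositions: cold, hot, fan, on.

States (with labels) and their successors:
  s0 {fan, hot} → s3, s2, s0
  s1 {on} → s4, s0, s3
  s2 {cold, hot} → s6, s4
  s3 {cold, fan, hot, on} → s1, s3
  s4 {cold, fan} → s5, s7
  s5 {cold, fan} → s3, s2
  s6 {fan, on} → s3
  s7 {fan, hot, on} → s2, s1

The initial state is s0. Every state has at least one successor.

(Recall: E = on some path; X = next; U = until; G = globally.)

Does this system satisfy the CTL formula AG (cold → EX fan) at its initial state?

Satisfied

States satisfying cold → EX fan: {s0, s1, s2, s3, s4, s5, s6, s7}.
States satisfying AG (cold → EX fan): {s0, s1, s2, s3, s4, s5, s6, s7}.
Every state reachable from s0 satisfies cold → EX fan.
s0 ∈ Sat(AG (cold → EX fan)).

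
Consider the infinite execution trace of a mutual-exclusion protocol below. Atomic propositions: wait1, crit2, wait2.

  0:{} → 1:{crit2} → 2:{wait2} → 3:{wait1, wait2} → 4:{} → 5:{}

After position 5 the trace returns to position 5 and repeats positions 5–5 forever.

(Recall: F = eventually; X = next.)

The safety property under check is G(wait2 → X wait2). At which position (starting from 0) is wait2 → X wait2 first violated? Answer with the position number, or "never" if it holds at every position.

3

Check wait2 → X wait2 at each position in order: 0 ✓, 1 ✓, 2 ✓.
At position 3 the labels are {wait1, wait2} and the next position 4 has {}, so wait2 → X wait2 is false there. This is the first violation.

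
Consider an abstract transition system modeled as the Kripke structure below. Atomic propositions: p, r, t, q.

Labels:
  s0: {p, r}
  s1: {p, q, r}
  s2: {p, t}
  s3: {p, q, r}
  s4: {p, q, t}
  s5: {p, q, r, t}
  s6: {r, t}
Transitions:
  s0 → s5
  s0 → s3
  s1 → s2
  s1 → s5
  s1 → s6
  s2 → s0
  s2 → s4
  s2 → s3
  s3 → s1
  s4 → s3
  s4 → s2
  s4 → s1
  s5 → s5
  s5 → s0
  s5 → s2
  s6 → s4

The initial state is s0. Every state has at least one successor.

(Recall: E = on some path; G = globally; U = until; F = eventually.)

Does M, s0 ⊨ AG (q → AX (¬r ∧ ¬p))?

States satisfying q → AX (¬r ∧ ¬p): {s0, s2, s6}.
States satisfying AG (q → AX (¬r ∧ ¬p)): ∅.
s1 is reachable from s0 and violates q → AX (¬r ∧ ¬p), so AG fails at s0.
s0 ∉ Sat(AG (q → AX (¬r ∧ ¬p))).

Violated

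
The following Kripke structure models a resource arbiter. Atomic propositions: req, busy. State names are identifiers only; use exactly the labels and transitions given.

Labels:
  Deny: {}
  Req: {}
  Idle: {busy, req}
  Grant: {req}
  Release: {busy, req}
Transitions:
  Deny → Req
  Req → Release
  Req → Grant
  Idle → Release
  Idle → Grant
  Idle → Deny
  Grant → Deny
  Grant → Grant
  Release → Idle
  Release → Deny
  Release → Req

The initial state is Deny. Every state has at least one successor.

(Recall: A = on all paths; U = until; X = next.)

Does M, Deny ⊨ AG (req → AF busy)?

Does not hold

States satisfying req → AF busy: {Deny, Req, Idle, Release}.
States satisfying AG (req → AF busy): ∅.
Grant is reachable from Deny and violates req → AF busy, so AG fails at Deny.
Deny ∉ Sat(AG (req → AF busy)).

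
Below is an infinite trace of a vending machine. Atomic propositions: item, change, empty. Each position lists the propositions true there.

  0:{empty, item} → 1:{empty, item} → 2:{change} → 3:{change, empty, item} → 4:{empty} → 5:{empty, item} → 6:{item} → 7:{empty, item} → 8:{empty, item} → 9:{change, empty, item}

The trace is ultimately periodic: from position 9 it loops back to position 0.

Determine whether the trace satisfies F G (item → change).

No

G (item → change) is false at every position 0..9, so it never becomes true and F G (item → change) fails.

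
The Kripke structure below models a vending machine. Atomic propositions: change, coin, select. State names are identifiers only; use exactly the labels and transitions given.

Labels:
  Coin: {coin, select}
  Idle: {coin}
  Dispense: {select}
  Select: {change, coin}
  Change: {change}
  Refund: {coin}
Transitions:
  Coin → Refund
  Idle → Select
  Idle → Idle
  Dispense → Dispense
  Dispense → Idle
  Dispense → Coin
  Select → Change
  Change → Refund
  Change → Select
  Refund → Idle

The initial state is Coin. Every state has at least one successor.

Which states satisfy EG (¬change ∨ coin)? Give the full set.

{Coin, Idle, Dispense, Refund}

States satisfying ¬change ∨ coin: {Coin, Idle, Dispense, Select, Refund}.
States satisfying EG (¬change ∨ coin): {Coin, Idle, Dispense, Refund}.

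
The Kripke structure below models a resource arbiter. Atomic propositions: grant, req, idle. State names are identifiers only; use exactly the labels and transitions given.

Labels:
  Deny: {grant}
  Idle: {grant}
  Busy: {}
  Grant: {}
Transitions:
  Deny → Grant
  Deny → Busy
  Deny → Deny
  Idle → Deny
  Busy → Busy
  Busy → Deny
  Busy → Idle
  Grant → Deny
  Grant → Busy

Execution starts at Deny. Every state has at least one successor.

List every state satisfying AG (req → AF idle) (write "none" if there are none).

{Deny, Idle, Busy, Grant}

States satisfying req → AF idle: {Deny, Idle, Busy, Grant}.
States satisfying AG (req → AF idle): {Deny, Idle, Busy, Grant}.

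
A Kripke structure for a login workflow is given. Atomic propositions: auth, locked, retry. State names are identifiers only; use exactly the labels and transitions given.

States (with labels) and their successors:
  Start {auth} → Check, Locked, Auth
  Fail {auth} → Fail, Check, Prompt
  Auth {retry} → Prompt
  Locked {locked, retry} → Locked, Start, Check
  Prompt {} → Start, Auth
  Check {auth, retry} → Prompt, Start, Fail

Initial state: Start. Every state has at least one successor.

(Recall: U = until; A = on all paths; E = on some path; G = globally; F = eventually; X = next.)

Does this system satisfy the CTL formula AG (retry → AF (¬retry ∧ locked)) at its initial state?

States satisfying retry → AF (¬retry ∧ locked): {Start, Fail, Prompt}.
States satisfying AG (retry → AF (¬retry ∧ locked)): ∅.
Auth is reachable from Start and violates retry → AF (¬retry ∧ locked), so AG fails at Start.
Start ∉ Sat(AG (retry → AF (¬retry ∧ locked))).

No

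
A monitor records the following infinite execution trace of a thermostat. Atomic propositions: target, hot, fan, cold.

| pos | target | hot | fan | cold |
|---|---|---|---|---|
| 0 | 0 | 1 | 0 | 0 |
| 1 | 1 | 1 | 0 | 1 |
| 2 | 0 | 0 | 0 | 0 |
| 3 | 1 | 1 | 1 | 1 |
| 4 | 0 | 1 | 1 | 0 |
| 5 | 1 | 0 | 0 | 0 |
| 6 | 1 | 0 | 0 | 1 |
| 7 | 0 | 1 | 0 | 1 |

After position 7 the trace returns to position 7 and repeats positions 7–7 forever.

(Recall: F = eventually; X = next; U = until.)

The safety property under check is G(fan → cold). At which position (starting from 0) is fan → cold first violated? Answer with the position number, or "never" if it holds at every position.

4

Check fan → cold at each position in order: 0 ✓, 1 ✓, 2 ✓, 3 ✓.
At position 4 the labels are {fan, hot}, so fan → cold is false there. This is the first violation.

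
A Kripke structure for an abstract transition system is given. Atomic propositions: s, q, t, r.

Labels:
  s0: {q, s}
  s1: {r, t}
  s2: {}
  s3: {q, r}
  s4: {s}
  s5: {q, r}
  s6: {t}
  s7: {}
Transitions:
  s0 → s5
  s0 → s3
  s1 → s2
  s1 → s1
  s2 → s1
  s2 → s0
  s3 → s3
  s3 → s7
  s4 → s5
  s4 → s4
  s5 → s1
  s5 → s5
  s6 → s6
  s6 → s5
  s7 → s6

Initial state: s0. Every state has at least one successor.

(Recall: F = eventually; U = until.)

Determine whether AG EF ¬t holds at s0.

States satisfying EF ¬t: {s0, s1, s2, s3, s4, s5, s6, s7}.
States satisfying AG EF ¬t: {s0, s1, s2, s3, s4, s5, s6, s7}.
Every state reachable from s0 satisfies EF ¬t.
s0 ∈ Sat(AG EF ¬t).

Holds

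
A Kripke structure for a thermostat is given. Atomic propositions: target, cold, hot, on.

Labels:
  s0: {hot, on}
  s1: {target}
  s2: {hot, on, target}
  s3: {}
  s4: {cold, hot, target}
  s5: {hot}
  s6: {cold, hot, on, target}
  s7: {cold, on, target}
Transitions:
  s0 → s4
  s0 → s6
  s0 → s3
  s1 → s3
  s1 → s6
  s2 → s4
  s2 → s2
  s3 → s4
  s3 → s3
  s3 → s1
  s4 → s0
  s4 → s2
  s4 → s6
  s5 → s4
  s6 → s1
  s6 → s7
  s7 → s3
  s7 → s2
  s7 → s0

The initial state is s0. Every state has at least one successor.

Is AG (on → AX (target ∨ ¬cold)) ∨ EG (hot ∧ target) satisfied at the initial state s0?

States satisfying on → AX (target ∨ ¬cold): {s0, s1, s2, s3, s4, s5, s6, s7}.
States satisfying AG (on → AX (target ∨ ¬cold)): {s0, s1, s2, s3, s4, s5, s6, s7}.
States satisfying hot ∧ target: {s2, s4, s6}.
States satisfying EG (hot ∧ target): {s2, s4}.
States satisfying AG (on → AX (target ∨ ¬cold)) ∨ EG (hot ∧ target): {s0, s1, s2, s3, s4, s5, s6, s7}.
s0 ∈ Sat(AG (on → AX (target ∨ ¬cold)) ∨ EG (hot ∧ target)).

Holds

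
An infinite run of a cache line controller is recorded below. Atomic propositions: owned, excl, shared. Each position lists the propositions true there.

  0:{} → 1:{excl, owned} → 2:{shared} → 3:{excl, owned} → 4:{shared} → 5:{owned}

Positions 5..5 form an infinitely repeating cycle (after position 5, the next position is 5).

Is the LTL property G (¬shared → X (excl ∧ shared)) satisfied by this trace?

Violated

¬shared → X (excl ∧ shared) must hold at every position from 0 onward. It fails at position 0, so G (¬shared → X (excl ∧ shared)) is false.
Positions where ¬shared holds: 0, 1, 3, 5.
Check X (excl ∧ shared) at each: 0→fails, 1→fails, 3→fails, 5→fails.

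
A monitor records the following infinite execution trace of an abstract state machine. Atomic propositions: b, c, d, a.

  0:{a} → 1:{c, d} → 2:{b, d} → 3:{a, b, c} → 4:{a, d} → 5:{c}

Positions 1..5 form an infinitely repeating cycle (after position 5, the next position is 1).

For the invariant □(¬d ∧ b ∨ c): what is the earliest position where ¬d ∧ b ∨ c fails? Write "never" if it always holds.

0

At position 0 the labels are {a}, so ¬d ∧ b ∨ c is false there. This is the first violation.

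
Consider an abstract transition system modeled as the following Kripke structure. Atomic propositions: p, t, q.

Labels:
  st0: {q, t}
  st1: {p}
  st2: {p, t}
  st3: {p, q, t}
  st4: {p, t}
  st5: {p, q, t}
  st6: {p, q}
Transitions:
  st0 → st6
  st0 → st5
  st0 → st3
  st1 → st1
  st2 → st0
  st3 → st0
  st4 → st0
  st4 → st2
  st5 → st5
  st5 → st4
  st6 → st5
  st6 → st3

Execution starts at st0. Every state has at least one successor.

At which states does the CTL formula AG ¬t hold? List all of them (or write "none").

States satisfying ¬t: {st1, st6}.
States satisfying AG ¬t: {st1}.

{st1}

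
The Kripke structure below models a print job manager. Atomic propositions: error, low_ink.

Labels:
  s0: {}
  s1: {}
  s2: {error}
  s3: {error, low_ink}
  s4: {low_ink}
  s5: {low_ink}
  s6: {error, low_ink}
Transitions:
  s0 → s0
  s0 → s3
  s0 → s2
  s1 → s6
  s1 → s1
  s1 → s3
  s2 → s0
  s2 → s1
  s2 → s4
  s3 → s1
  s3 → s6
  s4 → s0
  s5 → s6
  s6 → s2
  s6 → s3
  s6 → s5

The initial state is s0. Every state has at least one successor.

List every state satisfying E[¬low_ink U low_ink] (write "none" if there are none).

{s0, s1, s2, s3, s4, s5, s6}

States satisfying ¬low_ink: {s0, s1, s2}.
States satisfying low_ink: {s3, s4, s5, s6}.
States satisfying E[¬low_ink U low_ink]: {s0, s1, s2, s3, s4, s5, s6}.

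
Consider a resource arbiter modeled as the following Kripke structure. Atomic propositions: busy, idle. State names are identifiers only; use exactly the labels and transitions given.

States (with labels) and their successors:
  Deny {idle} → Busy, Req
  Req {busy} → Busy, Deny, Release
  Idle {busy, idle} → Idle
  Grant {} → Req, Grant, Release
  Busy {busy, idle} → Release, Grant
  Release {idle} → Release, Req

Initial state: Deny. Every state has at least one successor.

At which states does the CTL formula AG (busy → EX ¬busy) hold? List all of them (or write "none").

{Deny, Req, Grant, Busy, Release}

States satisfying busy → EX ¬busy: {Deny, Req, Grant, Busy, Release}.
States satisfying AG (busy → EX ¬busy): {Deny, Req, Grant, Busy, Release}.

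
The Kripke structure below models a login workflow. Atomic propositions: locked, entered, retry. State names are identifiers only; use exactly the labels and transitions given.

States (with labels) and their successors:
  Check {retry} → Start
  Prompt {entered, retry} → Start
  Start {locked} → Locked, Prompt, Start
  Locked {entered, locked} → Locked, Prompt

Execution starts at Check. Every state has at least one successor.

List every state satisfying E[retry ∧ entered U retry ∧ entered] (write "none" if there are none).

{Prompt}

States satisfying retry ∧ entered: {Prompt}.
States satisfying E[retry ∧ entered U retry ∧ entered]: {Prompt}.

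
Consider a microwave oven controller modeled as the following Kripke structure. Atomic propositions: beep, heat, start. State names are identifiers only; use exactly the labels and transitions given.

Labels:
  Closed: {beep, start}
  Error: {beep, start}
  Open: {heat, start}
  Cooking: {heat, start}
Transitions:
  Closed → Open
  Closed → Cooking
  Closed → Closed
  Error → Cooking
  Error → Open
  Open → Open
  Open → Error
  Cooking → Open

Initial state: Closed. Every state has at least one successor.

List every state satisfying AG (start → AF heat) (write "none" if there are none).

States satisfying start → AF heat: {Error, Open, Cooking}.
States satisfying AG (start → AF heat): {Error, Open, Cooking}.

{Error, Open, Cooking}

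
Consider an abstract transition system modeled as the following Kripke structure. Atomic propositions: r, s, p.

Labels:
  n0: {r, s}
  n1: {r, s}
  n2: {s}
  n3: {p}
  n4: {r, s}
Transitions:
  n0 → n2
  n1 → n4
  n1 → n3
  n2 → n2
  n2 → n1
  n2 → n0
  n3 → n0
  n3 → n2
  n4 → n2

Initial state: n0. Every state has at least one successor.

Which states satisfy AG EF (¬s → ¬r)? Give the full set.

States satisfying EF (¬s → ¬r): {n0, n1, n2, n3, n4}.
States satisfying AG EF (¬s → ¬r): {n0, n1, n2, n3, n4}.

{n0, n1, n2, n3, n4}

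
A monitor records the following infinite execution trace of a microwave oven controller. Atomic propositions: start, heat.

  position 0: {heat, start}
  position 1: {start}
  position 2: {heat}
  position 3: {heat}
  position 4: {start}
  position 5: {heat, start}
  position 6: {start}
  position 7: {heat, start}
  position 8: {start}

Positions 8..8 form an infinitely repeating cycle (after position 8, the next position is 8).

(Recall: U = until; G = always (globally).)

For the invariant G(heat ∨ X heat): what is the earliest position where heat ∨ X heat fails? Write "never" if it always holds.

8

Check heat ∨ X heat at each position in order: 0 ✓, 1 ✓, 2 ✓, 3 ✓, 4 ✓, 5 ✓, 6 ✓, 7 ✓.
At position 8 the labels are {start} and the next position 8 has {start}, so heat ∨ X heat is false there. This is the first violation.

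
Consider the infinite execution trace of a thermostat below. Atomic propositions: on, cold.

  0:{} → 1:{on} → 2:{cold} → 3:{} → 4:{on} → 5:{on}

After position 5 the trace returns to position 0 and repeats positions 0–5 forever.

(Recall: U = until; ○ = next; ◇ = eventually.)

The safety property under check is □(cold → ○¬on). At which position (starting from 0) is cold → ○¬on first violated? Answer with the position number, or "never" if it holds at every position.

cold → ○¬on holds at every position 0..5, and those are all the positions the trace ever visits, so the invariant □(cold → ○¬on) is never violated.

never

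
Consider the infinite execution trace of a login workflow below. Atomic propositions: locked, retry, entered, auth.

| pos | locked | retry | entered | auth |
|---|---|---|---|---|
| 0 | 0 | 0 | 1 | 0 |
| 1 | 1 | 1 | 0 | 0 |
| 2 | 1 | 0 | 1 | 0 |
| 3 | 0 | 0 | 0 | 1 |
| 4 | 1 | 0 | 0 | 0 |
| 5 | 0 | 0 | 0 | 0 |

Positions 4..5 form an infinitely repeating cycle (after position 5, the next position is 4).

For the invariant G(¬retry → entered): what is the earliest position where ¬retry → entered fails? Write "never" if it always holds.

Check ¬retry → entered at each position in order: 0 ✓, 1 ✓, 2 ✓.
At position 3 the labels are {auth}, so ¬retry → entered is false there. This is the first violation.

3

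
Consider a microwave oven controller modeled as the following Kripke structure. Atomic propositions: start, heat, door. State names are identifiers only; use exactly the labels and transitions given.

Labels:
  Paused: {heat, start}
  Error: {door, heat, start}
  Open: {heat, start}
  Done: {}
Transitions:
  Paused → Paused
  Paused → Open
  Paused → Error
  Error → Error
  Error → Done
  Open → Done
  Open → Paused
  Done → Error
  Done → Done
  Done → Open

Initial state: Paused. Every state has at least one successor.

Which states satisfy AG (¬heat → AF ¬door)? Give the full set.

{Paused, Error, Open, Done}

States satisfying ¬heat → AF ¬door: {Paused, Error, Open, Done}.
States satisfying AG (¬heat → AF ¬door): {Paused, Error, Open, Done}.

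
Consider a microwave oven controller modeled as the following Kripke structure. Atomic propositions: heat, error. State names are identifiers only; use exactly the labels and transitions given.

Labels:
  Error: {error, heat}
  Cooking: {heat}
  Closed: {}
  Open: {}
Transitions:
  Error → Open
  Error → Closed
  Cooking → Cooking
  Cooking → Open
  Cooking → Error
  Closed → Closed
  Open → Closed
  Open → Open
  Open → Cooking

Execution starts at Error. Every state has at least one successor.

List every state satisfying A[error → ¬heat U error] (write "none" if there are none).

{Error}

States satisfying error → ¬heat: {Cooking, Closed, Open}.
States satisfying error: {Error}.
States satisfying A[error → ¬heat U error]: {Error}.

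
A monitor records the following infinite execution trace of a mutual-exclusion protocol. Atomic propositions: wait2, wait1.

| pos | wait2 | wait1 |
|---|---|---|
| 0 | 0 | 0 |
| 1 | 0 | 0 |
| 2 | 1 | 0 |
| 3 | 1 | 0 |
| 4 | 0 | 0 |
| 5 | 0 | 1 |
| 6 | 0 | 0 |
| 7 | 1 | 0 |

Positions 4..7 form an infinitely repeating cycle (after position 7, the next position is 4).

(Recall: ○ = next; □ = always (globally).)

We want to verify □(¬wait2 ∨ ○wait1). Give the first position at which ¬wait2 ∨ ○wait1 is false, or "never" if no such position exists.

2

Check ¬wait2 ∨ ○wait1 at each position in order: 0 ✓, 1 ✓.
At position 2 the labels are {wait2} and the next position 3 has {wait2}, so ¬wait2 ∨ ○wait1 is false there. This is the first violation.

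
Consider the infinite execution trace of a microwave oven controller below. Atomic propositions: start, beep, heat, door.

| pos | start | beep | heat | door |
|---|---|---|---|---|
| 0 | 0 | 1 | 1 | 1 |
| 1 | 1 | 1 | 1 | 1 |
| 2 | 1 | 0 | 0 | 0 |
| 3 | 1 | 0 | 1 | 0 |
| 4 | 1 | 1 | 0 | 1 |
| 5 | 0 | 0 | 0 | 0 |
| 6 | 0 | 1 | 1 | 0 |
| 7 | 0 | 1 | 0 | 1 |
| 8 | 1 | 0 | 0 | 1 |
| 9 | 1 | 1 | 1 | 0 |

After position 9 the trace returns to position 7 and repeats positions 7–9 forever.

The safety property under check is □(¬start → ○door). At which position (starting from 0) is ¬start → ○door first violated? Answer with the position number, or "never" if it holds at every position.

5

Check ¬start → ○door at each position in order: 0 ✓, 1 ✓, 2 ✓, 3 ✓, 4 ✓.
At position 5 the labels are {} and the next position 6 has {beep, heat}, so ¬start → ○door is false there. This is the first violation.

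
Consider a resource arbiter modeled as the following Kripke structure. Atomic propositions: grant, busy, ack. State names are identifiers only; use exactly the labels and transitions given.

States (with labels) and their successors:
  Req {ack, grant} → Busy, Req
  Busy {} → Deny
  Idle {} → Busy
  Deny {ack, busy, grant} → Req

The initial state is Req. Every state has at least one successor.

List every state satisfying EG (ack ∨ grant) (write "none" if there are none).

{Req, Deny}

States satisfying ack ∨ grant: {Req, Deny}.
States satisfying EG (ack ∨ grant): {Req, Deny}.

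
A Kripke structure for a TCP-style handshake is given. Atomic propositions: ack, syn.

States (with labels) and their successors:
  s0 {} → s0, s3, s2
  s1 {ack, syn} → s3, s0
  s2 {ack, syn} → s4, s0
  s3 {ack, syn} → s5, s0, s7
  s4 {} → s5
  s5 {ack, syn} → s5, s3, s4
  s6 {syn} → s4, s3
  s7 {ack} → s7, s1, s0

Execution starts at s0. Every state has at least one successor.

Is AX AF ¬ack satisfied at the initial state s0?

Violated

States satisfying AF ¬ack: {s0, s2, s4, s6}.
States satisfying AX AF ¬ack: {s2}.
s0 ∉ Sat(AX AF ¬ack).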